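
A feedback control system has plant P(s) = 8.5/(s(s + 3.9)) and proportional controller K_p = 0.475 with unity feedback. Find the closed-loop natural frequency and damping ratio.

With unity feedback the closed-loop characteristic equation is s² + 3.9s + 0.475·8.5 = s² + 3.9s + 4.037 = 0.
Matching s² + 2ζω_n s + ω_n²: ω_n = √4.037 = 2.009 rad/s and 2ζω_n = 3.9, so ζ = 3.9/(2·2.009) = 0.97.

ω_n = 2.01 rad/s, ζ = 0.97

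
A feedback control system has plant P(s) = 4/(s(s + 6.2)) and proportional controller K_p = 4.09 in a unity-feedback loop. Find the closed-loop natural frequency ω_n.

1 + K_p·P(s) = 0 gives s² + 6.2s + 16.36 = 0.
So ω_n² = 16.36 ⇒ ω_n = 4.045 rad/s, and ζ = 6.2/(2ω_n) = 0.766.

ω_n = 4.04 rad/s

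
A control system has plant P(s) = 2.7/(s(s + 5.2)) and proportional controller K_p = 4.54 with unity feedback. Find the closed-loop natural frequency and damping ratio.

With unity feedback the closed-loop characteristic equation is s² + 5.2s + 4.54·2.7 = s² + 5.2s + 12.26 = 0.
Matching s² + 2ζω_n s + ω_n²: ω_n = √12.26 = 3.501 rad/s and 2ζω_n = 5.2, so ζ = 5.2/(2·3.501) = 0.743.

ω_n = 3.5 rad/s, ζ = 0.743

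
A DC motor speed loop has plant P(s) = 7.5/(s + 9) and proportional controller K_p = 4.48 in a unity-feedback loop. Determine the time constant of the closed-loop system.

τ = 0.0235 s

Closed-loop transfer function: T(s) = K_p·P(s)/(1 + K_p·P(s)) = 33.6/(s + 9 + 33.6) = 33.6/(s + 42.6).
Time constant τ = 1/42.6 = 0.0235 s.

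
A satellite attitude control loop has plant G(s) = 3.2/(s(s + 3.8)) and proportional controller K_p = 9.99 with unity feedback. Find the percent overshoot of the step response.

Closed-loop characteristic equation: s² + 3.8s + 31.97 = 0, so ω_n = 5.654 rad/s and ζ = 3.8/(2·5.654) = 0.336.
%OS = 100·exp(−πζ/√(1−ζ²)) = 100·exp(−π·0.336/√0.8871) = 32.6%.

32.6%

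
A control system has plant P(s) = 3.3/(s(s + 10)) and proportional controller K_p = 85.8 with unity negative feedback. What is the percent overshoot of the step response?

37.6%

The closed-loop denominator s² + 10s + 283.1 gives ω_n = √283.1 = 16.83 and ζ = 10/(2ω_n) = 0.2971.
%OS = 100·exp(−πζ/√(1−ζ²)) = 100·exp(−π·0.2971/√0.9117) = 37.6%.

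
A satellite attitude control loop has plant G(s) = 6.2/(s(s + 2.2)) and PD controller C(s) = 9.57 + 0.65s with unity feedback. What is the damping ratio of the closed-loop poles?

ζ = 0.404

Forward path: (9.57 + 0.65s)·6.2/(s(s+2.2)). The closed-loop characteristic equation is s² + (2.2 + 6.2·0.65)s + 6.2·9.57 = 0.
That is s² + 6.23s + 59.33 = 0, so ω_n = 7.703 rad/s and ζ = 6.23/(2·7.703) = 0.4044.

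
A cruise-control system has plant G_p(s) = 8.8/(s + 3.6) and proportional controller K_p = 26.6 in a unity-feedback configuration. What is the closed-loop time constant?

τ = 0.00421 s

Closed-loop transfer function: T(s) = K_p·G_p(s)/(1 + K_p·G_p(s)) = 234.1/(s + 3.6 + 234.1) = 234.1/(s + 237.7).
Time constant τ = 1/237.7 = 0.00421 s.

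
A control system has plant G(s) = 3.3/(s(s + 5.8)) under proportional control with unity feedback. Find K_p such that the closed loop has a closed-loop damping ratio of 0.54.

Closed-loop characteristic equation: s² + 5.8s + K_p·3.3 = 0.
So ω_n = √(3.3K_p) and 2ζω_n = 5.8, giving ζ = 5.8/(2√(3.3K_p)).
Setting ζ = 0.54: √(3.3K_p) = 5.8/(2·0.54) = 5.37, so K_p = 28.84/3.3 = 8.74.

K_p = 8.74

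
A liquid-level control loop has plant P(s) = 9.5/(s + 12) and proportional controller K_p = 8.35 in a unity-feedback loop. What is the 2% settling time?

T_s ≈ 0.0438 s

Closed-loop transfer function: T(s) = K_p·P(s)/(1 + K_p·P(s)) = 79.33/(s + 12 + 79.33) = 79.33/(s + 91.33).
Time constant τ = 1/91.33 = 0.01095 s, so the 2% settling time is about 4τ = 0.0438 s.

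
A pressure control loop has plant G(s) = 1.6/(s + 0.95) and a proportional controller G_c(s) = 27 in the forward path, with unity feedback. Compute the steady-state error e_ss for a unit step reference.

0.0215

The loop is type 0. Static position error constant K_pos = G_c(0)·G(0) = 27·1.684 = 45.47.
Steady-state error to a unit step: e_ss = 1/(1+K_pos) = 1/46.47 = 0.0215.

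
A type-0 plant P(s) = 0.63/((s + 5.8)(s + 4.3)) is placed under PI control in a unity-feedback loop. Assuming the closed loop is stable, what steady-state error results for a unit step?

The PI controller's integrator makes the forward path type 1, so e_ss to a step is zero.

0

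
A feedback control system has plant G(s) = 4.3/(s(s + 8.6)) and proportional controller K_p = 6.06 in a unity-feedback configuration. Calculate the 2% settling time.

From 1 + K_pG(s) = 0: s² + 8.6s + 26.06 = 0 ⇒ ω_n = 5.105, ζ = 0.8424.
2% settling time T_s ≈ 4/(ζω_n) = 4/4.3 = 0.93 s.

T_s ≈ 0.93 s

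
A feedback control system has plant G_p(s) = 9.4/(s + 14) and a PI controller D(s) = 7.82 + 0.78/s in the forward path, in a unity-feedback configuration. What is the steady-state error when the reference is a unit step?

The open loop D(s)G_p(s) has a pole at the origin (type 1), so the static position error constant is infinite and e_ss = 1/(1+∞) = 0.

0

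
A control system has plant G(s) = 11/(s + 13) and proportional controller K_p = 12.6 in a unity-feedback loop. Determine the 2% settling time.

T_s ≈ 0.0264 s

Closed-loop transfer function: T(s) = K_p·G(s)/(1 + K_p·G(s)) = 138.6/(s + 13 + 138.6) = 138.6/(s + 151.6).
Time constant τ = 1/151.6 = 0.006596 s, so the 2% settling time is about 4τ = 0.0264 s.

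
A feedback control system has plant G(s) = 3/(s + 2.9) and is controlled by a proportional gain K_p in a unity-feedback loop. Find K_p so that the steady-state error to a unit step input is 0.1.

The loop is type 0, so e_ss(step) = 1/(1 + K_pos) with K_pos = K_p·G(0).
G(0) = 1.034. Require 1/(1 + K_p·1.034) = 0.1, so 1 + 1.034·K_p = 10.
K_p = (10 − 1)/1.034 = 8.7.

K_p = 8.7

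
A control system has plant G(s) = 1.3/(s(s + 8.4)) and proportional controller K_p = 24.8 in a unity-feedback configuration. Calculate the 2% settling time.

T_s ≈ 0.952 s

Closed-loop characteristic equation: s² + 8.4s + 32.24 = 0, so ω_n = 5.678 rad/s and ζ = 8.4/(2·5.678) = 0.7397.
2% settling time T_s ≈ 4/(ζω_n) = 4/4.2 = 0.952 s.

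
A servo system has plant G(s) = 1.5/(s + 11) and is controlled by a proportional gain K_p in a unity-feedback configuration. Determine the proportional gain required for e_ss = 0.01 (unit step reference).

Steady-state error for a unit step on this type-0 loop is 1/(1 + K_p·G(0)).
G(0) = 0.1364. Require 1/(1 + K_p·0.1364) = 0.01, so 1 + 0.1364·K_p = 100.
K_p = (100 − 1)/0.1364 = 726.

K_p = 726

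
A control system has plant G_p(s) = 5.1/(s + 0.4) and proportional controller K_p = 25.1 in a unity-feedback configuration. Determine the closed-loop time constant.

Closed-loop transfer function: T(s) = K_p·G_p(s)/(1 + K_p·G_p(s)) = 128/(s + 0.4 + 128) = 128/(s + 128.4).
Time constant τ = 1/128.4 = 0.00779 s.

τ = 0.00779 s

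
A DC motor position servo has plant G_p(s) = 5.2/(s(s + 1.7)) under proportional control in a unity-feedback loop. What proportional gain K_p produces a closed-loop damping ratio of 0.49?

Closed-loop characteristic equation: s² + 1.7s + K_p·5.2 = 0.
So ω_n = √(5.2K_p) and 2ζω_n = 1.7, giving ζ = 1.7/(2√(5.2K_p)).
Setting ζ = 0.49: √(5.2K_p) = 1.7/(2·0.49) = 1.735, so K_p = 3.009/5.2 = 0.579.

K_p = 0.579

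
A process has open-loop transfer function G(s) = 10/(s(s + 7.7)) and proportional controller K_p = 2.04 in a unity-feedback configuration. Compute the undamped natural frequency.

With unity feedback the closed-loop characteristic equation is s² + 7.7s + 2.04·10 = s² + 7.7s + 20.4 = 0.
So ω_n² = 20.4 ⇒ ω_n = 4.517 rad/s, and ζ = 7.7/(2ω_n) = 0.852.

ω_n = 4.52 rad/s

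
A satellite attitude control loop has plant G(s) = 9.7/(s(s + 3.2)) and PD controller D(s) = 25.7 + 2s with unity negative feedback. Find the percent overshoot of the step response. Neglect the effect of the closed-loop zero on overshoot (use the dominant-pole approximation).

Forward path: (25.7 + 2s)·9.7/(s(s+3.2)). The closed-loop characteristic equation is s² + (3.2 + 9.7·2)s + 9.7·25.7 = 0.
That is s² + 22.6s + 249.3 = 0, so ω_n = 15.79 rad/s and ζ = 22.6/(2·15.79) = 0.7157.
%OS = 100·exp(−πζ/√(1−ζ²)) = 4%.

4%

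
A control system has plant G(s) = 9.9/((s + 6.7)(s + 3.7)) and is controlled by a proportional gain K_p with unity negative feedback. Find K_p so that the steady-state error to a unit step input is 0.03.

For a type-0 loop with proportional control, e_ss = 1/(1 + K_p·G(0)).
G(0) = 0.3994. Require 1/(1 + K_p·0.3994) = 0.03, so 1 + 0.3994·K_p = 33.33.
K_p = (33.33 − 1)/0.3994 = 81.

K_p = 81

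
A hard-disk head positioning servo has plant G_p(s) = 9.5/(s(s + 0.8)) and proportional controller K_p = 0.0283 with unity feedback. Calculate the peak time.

The closed-loop denominator s² + 0.8s + 0.2688 gives ω_n = √0.2688 = 0.5185 and ζ = 0.8/(2ω_n) = 0.7714.
Damped frequency ω_d = ω_n√(1−ζ²) = 0.3299 rad/s, so peak time T_p = π/ω_d = 9.52 s.

T_p = 9.52 s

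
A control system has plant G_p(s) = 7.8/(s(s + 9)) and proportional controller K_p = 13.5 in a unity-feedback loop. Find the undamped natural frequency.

With unity feedback the closed-loop characteristic equation is s² + 9s + 13.5·7.8 = s² + 9s + 105.3 = 0.
Matching s² + 2ζω_n s + ω_n²: ω_n = √105.3 = 10.26 rad/s and 2ζω_n = 9, so ζ = 9/(2·10.26) = 0.439.

ω_n = 10.3 rad/s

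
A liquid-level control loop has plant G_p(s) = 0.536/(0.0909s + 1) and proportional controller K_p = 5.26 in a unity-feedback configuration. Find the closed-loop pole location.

Closed loop: T(s) = K_p·G_p/(1+K_p·G_p) = 2.819/(0.0909s + 1 + 2.819), with pole at s = −(1 + 2.819)/0.0909 = −42.02.

s = -42.02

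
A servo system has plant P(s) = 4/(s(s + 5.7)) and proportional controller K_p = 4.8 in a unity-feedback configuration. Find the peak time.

The closed-loop denominator s² + 5.7s + 19.2 gives ω_n = √19.2 = 4.382 and ζ = 5.7/(2ω_n) = 0.6504.
Damped frequency ω_d = ω_n√(1−ζ²) = 3.328 rad/s, so peak time T_p = π/ω_d = 0.944 s.

T_p = 0.944 s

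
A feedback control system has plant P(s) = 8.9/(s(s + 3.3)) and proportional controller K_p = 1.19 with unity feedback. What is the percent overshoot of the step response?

The closed-loop denominator s² + 3.3s + 10.59 gives ω_n = √10.59 = 3.254 and ζ = 3.3/(2ω_n) = 0.507.
%OS = 100·exp(−πζ/√(1−ζ²)) = 100·exp(−π·0.507/√0.7429) = 15.8%.

15.8%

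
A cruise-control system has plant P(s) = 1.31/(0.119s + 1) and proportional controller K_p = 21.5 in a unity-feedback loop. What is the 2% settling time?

Closed loop: T(s) = K_p·P/(1+K_p·P) = 28.17/(0.119s + 1 + 28.17), with pole at s = −(1 + 28.17)/0.119 = −245.1.
τ = 1/245.1 = 0.00408 s, so 2% settling time ≈ 4τ = 0.0163 s.

T_s ≈ 0.0163 s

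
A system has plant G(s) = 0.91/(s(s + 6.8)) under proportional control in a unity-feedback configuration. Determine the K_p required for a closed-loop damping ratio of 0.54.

Closed-loop characteristic equation: s² + 6.8s + K_p·0.91 = 0.
So ω_n = √(0.91K_p) and 2ζω_n = 6.8, giving ζ = 6.8/(2√(0.91K_p)).
Setting ζ = 0.54: √(0.91K_p) = 6.8/(2·0.54) = 6.296, so K_p = 39.64/0.91 = 43.6.

K_p = 43.6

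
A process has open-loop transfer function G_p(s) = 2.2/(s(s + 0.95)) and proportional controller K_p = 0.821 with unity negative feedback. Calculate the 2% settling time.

T_s ≈ 8.42 s

Closed-loop characteristic equation: s² + 0.95s + 1.806 = 0, so ω_n = 1.344 rad/s and ζ = 0.95/(2·1.344) = 0.3534.
2% settling time T_s ≈ 4/(ζω_n) = 4/0.475 = 8.42 s.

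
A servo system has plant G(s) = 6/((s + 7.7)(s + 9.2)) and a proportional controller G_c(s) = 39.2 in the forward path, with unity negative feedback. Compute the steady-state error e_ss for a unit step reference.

The loop is type 0. Static position error constant K_pos = G_c(0)·G(0) = 39.2·0.0847 = 3.32.
Steady-state error to a unit step: e_ss = 1/(1+K_pos) = 1/4.32 = 0.231.

0.231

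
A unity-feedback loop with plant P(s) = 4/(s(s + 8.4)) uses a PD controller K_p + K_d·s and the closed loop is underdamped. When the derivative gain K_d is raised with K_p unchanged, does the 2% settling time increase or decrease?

Characteristic equation s² + (8.4 + 4K_d)s + 4K_p = 0: raising K_d increases ζω_n = (8.4+4K_d)/2 while the loop stays underdamped, so T_s ≈ 4/(ζω_n) decreases.

decrease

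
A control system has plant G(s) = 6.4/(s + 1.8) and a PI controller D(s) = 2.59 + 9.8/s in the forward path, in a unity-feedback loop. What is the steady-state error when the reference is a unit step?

0

The open loop D(s)G(s) has a pole at the origin (type 1), so the static position error constant is infinite and e_ss = 1/(1+∞) = 0.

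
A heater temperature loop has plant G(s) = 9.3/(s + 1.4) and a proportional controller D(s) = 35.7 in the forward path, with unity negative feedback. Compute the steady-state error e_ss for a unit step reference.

The loop is type 0. Static position error constant K_pos = D(0)·G(0) = 35.7·6.643 = 237.2.
Steady-state error to a unit step: e_ss = 1/(1+K_pos) = 1/238.2 = 0.0042.

0.0042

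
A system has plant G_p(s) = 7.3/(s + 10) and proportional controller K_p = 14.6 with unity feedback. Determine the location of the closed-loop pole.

Closed-loop transfer function: T(s) = K_p·G_p(s)/(1 + K_p·G_p(s)) = 106.6/(s + 10 + 106.6) = 106.6/(s + 116.6).
The closed-loop pole is at s = −116.6.

s = -116.6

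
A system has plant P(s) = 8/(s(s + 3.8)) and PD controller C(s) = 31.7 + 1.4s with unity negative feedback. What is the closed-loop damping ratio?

Forward path: (31.7 + 1.4s)·8/(s(s+3.8)). The closed-loop characteristic equation is s² + (3.8 + 8·1.4)s + 8·31.7 = 0.
That is s² + 15s + 253.6 = 0, so ω_n = 15.92 rad/s and ζ = 15/(2·15.92) = 0.471.

ζ = 0.471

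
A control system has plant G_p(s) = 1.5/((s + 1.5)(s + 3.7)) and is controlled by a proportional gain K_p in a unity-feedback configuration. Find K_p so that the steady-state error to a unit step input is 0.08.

Steady-state error for a unit step on this type-0 loop is 1/(1 + K_p·G_p(0)).
G_p(0) = 0.2703. Require 1/(1 + K_p·0.2703) = 0.08, so 1 + 0.2703·K_p = 12.5.
K_p = (12.5 − 1)/0.2703 = 42.6.

K_p = 42.6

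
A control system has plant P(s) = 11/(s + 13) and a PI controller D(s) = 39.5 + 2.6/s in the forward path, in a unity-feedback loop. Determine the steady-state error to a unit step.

0

The open loop D(s)P(s) has a pole at the origin (type 1), so the static position error constant is infinite and e_ss = 1/(1+∞) = 0.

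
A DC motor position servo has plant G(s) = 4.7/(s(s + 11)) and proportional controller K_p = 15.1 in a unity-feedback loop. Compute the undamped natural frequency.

With unity feedback the closed-loop characteristic equation is s² + 11s + 15.1·4.7 = s² + 11s + 70.97 = 0.
Matching s² + 2ζω_n s + ω_n²: ω_n = √70.97 = 8.424 rad/s and 2ζω_n = 11, so ζ = 11/(2·8.424) = 0.653.

ω_n = 8.42 rad/s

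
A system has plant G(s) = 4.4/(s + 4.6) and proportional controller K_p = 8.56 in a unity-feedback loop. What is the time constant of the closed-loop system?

Closed-loop transfer function: T(s) = K_p·G(s)/(1 + K_p·G(s)) = 37.66/(s + 4.6 + 37.66) = 37.66/(s + 42.26).
Time constant τ = 1/42.26 = 0.0237 s.

τ = 0.0237 s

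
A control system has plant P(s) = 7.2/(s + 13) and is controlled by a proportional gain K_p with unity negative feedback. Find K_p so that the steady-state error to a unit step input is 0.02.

The loop is type 0, so e_ss(step) = 1/(1 + K_pos) with K_pos = K_p·P(0).
P(0) = 0.5538. Require 1/(1 + K_p·0.5538) = 0.02, so 1 + 0.5538·K_p = 50.
K_p = (50 − 1)/0.5538 = 88.5.

K_p = 88.5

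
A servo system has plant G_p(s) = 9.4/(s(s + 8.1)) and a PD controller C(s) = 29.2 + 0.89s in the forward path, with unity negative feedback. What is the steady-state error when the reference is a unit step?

0

The open loop C(s)G_p(s) has a pole at the origin (type 1), so the static position error constant is infinite and e_ss = 1/(1+∞) = 0.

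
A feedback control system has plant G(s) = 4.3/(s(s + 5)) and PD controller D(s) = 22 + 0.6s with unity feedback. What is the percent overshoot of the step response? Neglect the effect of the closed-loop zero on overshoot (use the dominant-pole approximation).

Forward path: (22 + 0.6s)·4.3/(s(s+5)). The closed-loop characteristic equation is s² + (5 + 4.3·0.6)s + 4.3·22 = 0.
That is s² + 7.58s + 94.6 = 0, so ω_n = 9.726 rad/s and ζ = 7.58/(2·9.726) = 0.3897.
%OS = 100·exp(−πζ/√(1−ζ²)) = 26.5%.

26.5%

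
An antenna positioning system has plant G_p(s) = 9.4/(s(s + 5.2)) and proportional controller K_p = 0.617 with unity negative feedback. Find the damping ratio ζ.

With unity feedback the closed-loop characteristic equation is s² + 5.2s + 0.617·9.4 = s² + 5.2s + 5.8 = 0.
Matching s² + 2ζω_n s + ω_n²: ω_n = √5.8 = 2.408 rad/s and 2ζω_n = 5.2, so ζ = 5.2/(2·2.408) = 1.08.

ζ = 1.08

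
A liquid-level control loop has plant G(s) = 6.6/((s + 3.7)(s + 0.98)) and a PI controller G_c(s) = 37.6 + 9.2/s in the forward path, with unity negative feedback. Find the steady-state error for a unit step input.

0

The open loop G_c(s)G(s) has a pole at the origin (type 1), so the static position error constant is infinite and e_ss = 1/(1+∞) = 0.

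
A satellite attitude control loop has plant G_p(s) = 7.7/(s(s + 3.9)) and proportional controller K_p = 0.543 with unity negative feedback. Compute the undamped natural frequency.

With unity feedback the closed-loop characteristic equation is s² + 3.9s + 0.543·7.7 = s² + 3.9s + 4.181 = 0.
Matching s² + 2ζω_n s + ω_n²: ω_n = √4.181 = 2.045 rad/s and 2ζω_n = 3.9, so ζ = 3.9/(2·2.045) = 0.954.

ω_n = 2.04 rad/s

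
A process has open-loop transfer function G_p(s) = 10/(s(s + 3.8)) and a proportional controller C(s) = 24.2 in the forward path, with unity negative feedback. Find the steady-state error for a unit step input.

0

The open loop C(s)G_p(s) has a pole at the origin (type 1), so the static position error constant is infinite and e_ss = 1/(1+∞) = 0.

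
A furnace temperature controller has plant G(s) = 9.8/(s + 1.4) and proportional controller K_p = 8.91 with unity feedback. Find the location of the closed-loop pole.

Closed-loop transfer function: T(s) = K_p·G(s)/(1 + K_p·G(s)) = 87.32/(s + 1.4 + 87.32) = 87.32/(s + 88.72).
The closed-loop pole is at s = −88.72.

s = -88.72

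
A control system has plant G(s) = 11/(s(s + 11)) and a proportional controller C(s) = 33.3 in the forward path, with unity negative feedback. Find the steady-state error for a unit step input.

The open loop C(s)G(s) has a pole at the origin (type 1), so the static position error constant is infinite and e_ss = 1/(1+∞) = 0.

0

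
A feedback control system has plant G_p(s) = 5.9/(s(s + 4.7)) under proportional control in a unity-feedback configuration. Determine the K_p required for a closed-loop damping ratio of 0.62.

Closed-loop characteristic equation: s² + 4.7s + K_p·5.9 = 0.
So ω_n = √(5.9K_p) and 2ζω_n = 4.7, giving ζ = 4.7/(2√(5.9K_p)).
Setting ζ = 0.62: √(5.9K_p) = 4.7/(2·0.62) = 3.79, so K_p = 14.37/5.9 = 2.44.

K_p = 2.44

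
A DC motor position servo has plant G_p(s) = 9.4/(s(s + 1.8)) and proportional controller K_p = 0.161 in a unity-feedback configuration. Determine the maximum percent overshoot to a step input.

3.43%

From 1 + K_pG_p(s) = 0: s² + 1.8s + 1.513 = 0 ⇒ ω_n = 1.23, ζ = 0.7316.
%OS = 100·exp(−πζ/√(1−ζ²)) = 100·exp(−π·0.7316/√0.4648) = 3.43%.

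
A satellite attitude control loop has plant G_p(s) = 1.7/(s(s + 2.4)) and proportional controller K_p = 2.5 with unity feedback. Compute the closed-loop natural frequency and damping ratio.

The closed-loop denominator is s(s+2.4) + 2.5·1.7 = s² + 2.4s + 4.25.
So ω_n² = 4.25 ⇒ ω_n = 2.062 rad/s, and ζ = 2.4/(2ω_n) = 0.582.

ω_n = 2.06 rad/s, ζ = 0.582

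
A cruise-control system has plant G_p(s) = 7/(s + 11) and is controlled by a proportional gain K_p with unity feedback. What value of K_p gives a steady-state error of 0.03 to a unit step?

K_p = 50.8

The loop is type 0, so e_ss(step) = 1/(1 + K_pos) with K_pos = K_p·G_p(0).
G_p(0) = 0.6364. Require 1/(1 + K_p·0.6364) = 0.03, so 1 + 0.6364·K_p = 33.33.
K_p = (33.33 − 1)/0.6364 = 50.8.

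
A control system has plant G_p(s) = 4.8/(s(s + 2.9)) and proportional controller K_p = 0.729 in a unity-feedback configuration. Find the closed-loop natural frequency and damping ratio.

ω_n = 1.87 rad/s, ζ = 0.775

The closed-loop denominator is s(s+2.9) + 0.729·4.8 = s² + 2.9s + 3.499.
Matching s² + 2ζω_n s + ω_n²: ω_n = √3.499 = 1.871 rad/s and 2ζω_n = 2.9, so ζ = 2.9/(2·1.871) = 0.775.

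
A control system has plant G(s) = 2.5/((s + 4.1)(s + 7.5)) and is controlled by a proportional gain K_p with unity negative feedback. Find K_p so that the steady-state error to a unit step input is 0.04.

K_p = 295

For a type-0 loop with proportional control, e_ss = 1/(1 + K_p·G(0)).
G(0) = 0.0813. Require 1/(1 + K_p·0.0813) = 0.04, so 1 + 0.0813·K_p = 25.
K_p = (25 − 1)/0.0813 = 295.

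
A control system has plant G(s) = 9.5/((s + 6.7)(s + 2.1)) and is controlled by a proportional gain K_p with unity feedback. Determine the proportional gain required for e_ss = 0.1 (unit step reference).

K_p = 13.3

Steady-state error for a unit step on this type-0 loop is 1/(1 + K_p·G(0)).
G(0) = 0.6752. Require 1/(1 + K_p·0.6752) = 0.1, so 1 + 0.6752·K_p = 10.
K_p = (10 − 1)/0.6752 = 13.3.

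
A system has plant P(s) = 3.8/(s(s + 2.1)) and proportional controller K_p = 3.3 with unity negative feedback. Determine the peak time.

T_p = 0.929 s

The closed-loop denominator s² + 2.1s + 12.54 gives ω_n = √12.54 = 3.541 and ζ = 2.1/(2ω_n) = 0.2965.
Damped frequency ω_d = ω_n√(1−ζ²) = 3.382 rad/s, so peak time T_p = π/ω_d = 0.929 s.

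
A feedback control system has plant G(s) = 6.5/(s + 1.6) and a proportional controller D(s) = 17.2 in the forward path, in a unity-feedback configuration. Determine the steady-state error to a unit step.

0.0141

The loop is type 0. Static position error constant K_pos = D(0)·G(0) = 17.2·4.062 = 69.88.
Steady-state error to a unit step: e_ss = 1/(1+K_pos) = 1/70.88 = 0.0141.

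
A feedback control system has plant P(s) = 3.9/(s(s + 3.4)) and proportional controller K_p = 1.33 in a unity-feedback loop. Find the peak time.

From 1 + K_pP(s) = 0: s² + 3.4s + 5.187 = 0 ⇒ ω_n = 2.277, ζ = 0.7464.
Damped frequency ω_d = ω_n√(1−ζ²) = 1.516 rad/s, so peak time T_p = π/ω_d = 2.07 s.

T_p = 2.07 s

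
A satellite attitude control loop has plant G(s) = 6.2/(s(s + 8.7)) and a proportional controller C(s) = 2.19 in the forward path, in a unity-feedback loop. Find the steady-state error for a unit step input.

0

The open loop C(s)G(s) has a pole at the origin (type 1), so the static position error constant is infinite and e_ss = 1/(1+∞) = 0.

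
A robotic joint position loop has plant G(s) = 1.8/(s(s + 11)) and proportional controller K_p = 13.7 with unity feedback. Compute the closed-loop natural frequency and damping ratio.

With unity feedback the closed-loop characteristic equation is s² + 11s + 13.7·1.8 = s² + 11s + 24.66 = 0.
Matching s² + 2ζω_n s + ω_n²: ω_n = √24.66 = 4.966 rad/s and 2ζω_n = 11, so ζ = 11/(2·4.966) = 1.11.

ω_n = 4.97 rad/s, ζ = 1.11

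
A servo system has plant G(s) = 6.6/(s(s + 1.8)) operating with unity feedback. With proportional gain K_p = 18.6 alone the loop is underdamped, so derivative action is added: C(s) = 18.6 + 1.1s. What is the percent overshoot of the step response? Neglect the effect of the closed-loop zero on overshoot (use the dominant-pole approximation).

24.5%

Forward path: (18.6 + 1.1s)·6.6/(s(s+1.8)). The closed-loop characteristic equation is s² + (1.8 + 6.6·1.1)s + 6.6·18.6 = 0.
That is s² + 9.06s + 122.8 = 0, so ω_n = 11.08 rad/s and ζ = 9.06/(2·11.08) = 0.4089.
%OS = 100·exp(−πζ/√(1−ζ²)) = 24.5%.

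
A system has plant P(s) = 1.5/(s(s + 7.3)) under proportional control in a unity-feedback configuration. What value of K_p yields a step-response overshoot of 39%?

From %OS = 100·exp(−πζ/√(1−ζ²)) = 39%, ζ = −ln(0.39)/√(π²+ln²(0.39)) = 0.2871.
Characteristic equation s² + 7.3s + 1.5K_p = 0 gives ζ = 7.3/(2√(1.5K_p)).
Setting ζ = 0.2871: √(1.5K_p) = 7.3/(2·0.2871) = 12.71, so K_p = 161.6/1.5 = 108.

K_p = 108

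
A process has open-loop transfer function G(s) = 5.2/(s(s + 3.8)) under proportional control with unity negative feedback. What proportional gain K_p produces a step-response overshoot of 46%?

K_p = 12.1

From %OS = 100·exp(−πζ/√(1−ζ²)) = 46%, ζ = −ln(0.46)/√(π²+ln²(0.46)) = 0.24.
Characteristic equation s² + 3.8s + 5.2K_p = 0 gives ζ = 3.8/(2√(5.2K_p)).
Setting ζ = 0.24: √(5.2K_p) = 3.8/(2·0.24) = 7.918, so K_p = 62.7/5.2 = 12.1.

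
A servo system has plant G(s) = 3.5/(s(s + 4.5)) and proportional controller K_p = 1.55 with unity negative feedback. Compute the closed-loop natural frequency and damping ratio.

With unity feedback the closed-loop characteristic equation is s² + 4.5s + 1.55·3.5 = s² + 4.5s + 5.425 = 0.
So ω_n² = 5.425 ⇒ ω_n = 2.329 rad/s, and ζ = 4.5/(2ω_n) = 0.966.

ω_n = 2.33 rad/s, ζ = 0.966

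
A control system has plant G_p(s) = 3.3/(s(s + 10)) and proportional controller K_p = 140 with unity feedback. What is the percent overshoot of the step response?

The closed-loop denominator s² + 10s + 462 gives ω_n = √462 = 21.49 and ζ = 10/(2ω_n) = 0.2326.
%OS = 100·exp(−πζ/√(1−ζ²)) = 100·exp(−π·0.2326/√0.9459) = 47.2%.

47.2%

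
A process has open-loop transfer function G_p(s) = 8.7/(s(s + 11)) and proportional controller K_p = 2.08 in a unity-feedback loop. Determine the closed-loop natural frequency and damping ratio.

ω_n = 4.25 rad/s, ζ = 1.29

1 + K_p·G_p(s) = 0 gives s² + 11s + 18.1 = 0.
Matching s² + 2ζω_n s + ω_n²: ω_n = √18.1 = 4.254 rad/s and 2ζω_n = 11, so ζ = 11/(2·4.254) = 1.29.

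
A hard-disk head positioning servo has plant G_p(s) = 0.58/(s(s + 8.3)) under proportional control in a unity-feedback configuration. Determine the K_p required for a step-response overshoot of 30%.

From %OS = 100·exp(−πζ/√(1−ζ²)) = 30%, ζ = −ln(0.3)/√(π²+ln²(0.3)) = 0.3579.
Characteristic equation s² + 8.3s + 0.58K_p = 0 gives ζ = 8.3/(2√(0.58K_p)).
Setting ζ = 0.3579: √(0.58K_p) = 8.3/(2·0.3579) = 11.6, so K_p = 134.5/0.58 = 232.

K_p = 232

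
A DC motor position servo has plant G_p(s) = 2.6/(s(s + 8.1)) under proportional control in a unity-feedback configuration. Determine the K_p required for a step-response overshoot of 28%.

K_p = 44.7

From %OS = 100·exp(−πζ/√(1−ζ²)) = 28%, ζ = −ln(0.28)/√(π²+ln²(0.28)) = 0.3755.
Characteristic equation s² + 8.1s + 2.6K_p = 0 gives ζ = 8.1/(2√(2.6K_p)).
Setting ζ = 0.3755: √(2.6K_p) = 8.1/(2·0.3755) = 10.78, so K_p = 116.3/2.6 = 44.7.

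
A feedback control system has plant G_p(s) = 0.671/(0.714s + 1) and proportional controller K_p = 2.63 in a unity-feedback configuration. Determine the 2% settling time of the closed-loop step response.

Closed loop: T(s) = K_p·G_p/(1+K_p·G_p) = 1.765/(0.714s + 1 + 1.765), with pole at s = −(1 + 1.765)/0.714 = −3.872.
τ = 1/3.872 = 0.2583 s, so 2% settling time ≈ 4τ = 1.03 s.

T_s ≈ 1.03 s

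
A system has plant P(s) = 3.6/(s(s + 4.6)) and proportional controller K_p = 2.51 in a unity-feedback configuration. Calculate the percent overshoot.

2.39%

From 1 + K_pP(s) = 0: s² + 4.6s + 9.036 = 0 ⇒ ω_n = 3.006, ζ = 0.7651.
%OS = 100·exp(−πζ/√(1−ζ²)) = 100·exp(−π·0.7651/√0.4146) = 2.39%.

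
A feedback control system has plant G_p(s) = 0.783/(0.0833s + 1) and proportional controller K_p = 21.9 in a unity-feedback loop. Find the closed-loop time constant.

τ = 0.00459 s

Closed loop: T(s) = K_p·G_p/(1+K_p·G_p) = 17.15/(0.0833s + 1 + 17.15), with pole at s = −(1 + 17.15)/0.0833 = −217.9.
Closed-loop time constant τ = 1/217.9 = 0.00459 s.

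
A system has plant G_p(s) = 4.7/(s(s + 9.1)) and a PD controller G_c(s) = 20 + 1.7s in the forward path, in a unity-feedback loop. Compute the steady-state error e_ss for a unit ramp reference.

0.0968

The loop has one pole at the origin (type 1). Velocity error constant K_v = lim_{s→0} s·G_c(s)G_p(s) = 20·4.7/9.1 = 10.33.
Steady-state error to a unit ramp: e_ss = 1/K_v = 0.0968.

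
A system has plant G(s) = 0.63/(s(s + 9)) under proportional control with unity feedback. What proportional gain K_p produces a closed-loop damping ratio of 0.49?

Closed-loop characteristic equation: s² + 9s + K_p·0.63 = 0.
So ω_n = √(0.63K_p) and 2ζω_n = 9, giving ζ = 9/(2√(0.63K_p)).
Setting ζ = 0.49: √(0.63K_p) = 9/(2·0.49) = 9.184, so K_p = 84.34/0.63 = 134.

K_p = 134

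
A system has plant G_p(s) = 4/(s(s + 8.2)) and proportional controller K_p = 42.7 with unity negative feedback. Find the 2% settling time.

The closed-loop denominator s² + 8.2s + 170.8 gives ω_n = √170.8 = 13.07 and ζ = 8.2/(2ω_n) = 0.3137.
2% settling time T_s ≈ 4/(ζω_n) = 4/4.1 = 0.976 s.

T_s ≈ 0.976 s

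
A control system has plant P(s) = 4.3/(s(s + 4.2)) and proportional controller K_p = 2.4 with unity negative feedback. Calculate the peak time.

T_p = 1.29 s

From 1 + K_pP(s) = 0: s² + 4.2s + 10.32 = 0 ⇒ ω_n = 3.212, ζ = 0.6537.
Damped frequency ω_d = ω_n√(1−ζ²) = 2.431 rad/s, so peak time T_p = π/ω_d = 1.29 s.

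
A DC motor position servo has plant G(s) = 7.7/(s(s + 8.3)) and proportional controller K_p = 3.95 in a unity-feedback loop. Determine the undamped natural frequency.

ω_n = 5.51 rad/s

1 + K_p·G(s) = 0 gives s² + 8.3s + 30.42 = 0.
So ω_n² = 30.42 ⇒ ω_n = 5.515 rad/s, and ζ = 8.3/(2ω_n) = 0.752.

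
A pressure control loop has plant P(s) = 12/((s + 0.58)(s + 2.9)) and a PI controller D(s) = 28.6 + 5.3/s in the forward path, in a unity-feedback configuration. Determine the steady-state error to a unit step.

The open loop D(s)P(s) has a pole at the origin (type 1), so the static position error constant is infinite and e_ss = 1/(1+∞) = 0.

0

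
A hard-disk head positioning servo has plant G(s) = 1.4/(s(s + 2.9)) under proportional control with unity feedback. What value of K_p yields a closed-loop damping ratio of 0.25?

K_p = 24

Closed-loop characteristic equation: s² + 2.9s + K_p·1.4 = 0.
So ω_n = √(1.4K_p) and 2ζω_n = 2.9, giving ζ = 2.9/(2√(1.4K_p)).
Setting ζ = 0.25: √(1.4K_p) = 2.9/(2·0.25) = 5.8, so K_p = 33.64/1.4 = 24.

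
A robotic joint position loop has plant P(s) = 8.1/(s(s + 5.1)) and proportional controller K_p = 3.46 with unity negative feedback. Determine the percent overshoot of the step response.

17.8%

Closed-loop characteristic equation: s² + 5.1s + 28.03 = 0, so ω_n = 5.294 rad/s and ζ = 5.1/(2·5.294) = 0.4817.
%OS = 100·exp(−πζ/√(1−ζ²)) = 100·exp(−π·0.4817/√0.768) = 17.8%.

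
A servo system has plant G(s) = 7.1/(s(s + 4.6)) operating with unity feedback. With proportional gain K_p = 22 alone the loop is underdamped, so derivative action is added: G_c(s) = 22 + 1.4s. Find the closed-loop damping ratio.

Forward path: (22 + 1.4s)·7.1/(s(s+4.6)). The closed-loop characteristic equation is s² + (4.6 + 7.1·1.4)s + 7.1·22 = 0.
That is s² + 14.54s + 156.2 = 0, so ω_n = 12.5 rad/s and ζ = 14.54/(2·12.5) = 0.5817.

ζ = 0.582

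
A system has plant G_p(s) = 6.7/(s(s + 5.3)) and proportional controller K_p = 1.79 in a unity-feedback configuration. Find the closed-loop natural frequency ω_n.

1 + K_p·G_p(s) = 0 gives s² + 5.3s + 11.99 = 0.
So ω_n² = 11.99 ⇒ ω_n = 3.463 rad/s, and ζ = 5.3/(2ω_n) = 0.765.

ω_n = 3.46 rad/s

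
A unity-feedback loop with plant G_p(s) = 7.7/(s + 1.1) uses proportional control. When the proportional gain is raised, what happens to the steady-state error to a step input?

e_ss = 1/(1 + K_p·G_p(0)); a larger K_p raises the denominator, so e_ss decreases.

decrease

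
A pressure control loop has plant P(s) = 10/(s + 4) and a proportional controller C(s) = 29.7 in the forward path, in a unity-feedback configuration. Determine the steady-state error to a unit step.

The loop is type 0. Static position error constant K_pos = C(0)·P(0) = 29.7·2.5 = 74.25.
Steady-state error to a unit step: e_ss = 1/(1+K_pos) = 1/75.25 = 0.0133.

0.0133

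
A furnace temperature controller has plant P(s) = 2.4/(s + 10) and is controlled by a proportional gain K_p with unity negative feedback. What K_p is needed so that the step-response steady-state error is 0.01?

For a type-0 loop with proportional control, e_ss = 1/(1 + K_p·P(0)).
P(0) = 0.24. Require 1/(1 + K_p·0.24) = 0.01, so 1 + 0.24·K_p = 100.
K_p = (100 − 1)/0.24 = 412.

K_p = 412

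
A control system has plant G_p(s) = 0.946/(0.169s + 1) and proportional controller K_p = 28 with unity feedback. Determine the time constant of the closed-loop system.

τ = 0.00615 s

Closed loop: T(s) = K_p·G_p/(1+K_p·G_p) = 26.49/(0.169s + 1 + 26.49), with pole at s = −(1 + 26.49)/0.169 = −162.7.
Closed-loop time constant τ = 1/162.7 = 0.00615 s.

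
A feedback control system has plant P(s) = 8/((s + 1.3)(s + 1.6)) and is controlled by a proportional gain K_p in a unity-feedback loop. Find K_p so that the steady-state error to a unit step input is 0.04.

Steady-state error for a unit step on this type-0 loop is 1/(1 + K_p·P(0)).
P(0) = 3.846. Require 1/(1 + K_p·3.846) = 0.04, so 1 + 3.846·K_p = 25.
K_p = (25 − 1)/3.846 = 6.24.

K_p = 6.24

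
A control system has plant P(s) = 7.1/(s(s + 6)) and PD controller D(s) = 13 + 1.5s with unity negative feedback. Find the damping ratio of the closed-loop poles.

Forward path: (13 + 1.5s)·7.1/(s(s+6)). The closed-loop characteristic equation is s² + (6 + 7.1·1.5)s + 7.1·13 = 0.
That is s² + 16.65s + 92.3 = 0, so ω_n = 9.607 rad/s and ζ = 16.65/(2·9.607) = 0.8665.

ζ = 0.867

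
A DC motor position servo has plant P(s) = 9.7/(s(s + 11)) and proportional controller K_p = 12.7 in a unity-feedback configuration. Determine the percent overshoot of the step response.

16.7%

From 1 + K_pP(s) = 0: s² + 11s + 123.2 = 0 ⇒ ω_n = 11.1, ζ = 0.4955.
%OS = 100·exp(−πζ/√(1−ζ²)) = 100·exp(−π·0.4955/√0.7544) = 16.7%.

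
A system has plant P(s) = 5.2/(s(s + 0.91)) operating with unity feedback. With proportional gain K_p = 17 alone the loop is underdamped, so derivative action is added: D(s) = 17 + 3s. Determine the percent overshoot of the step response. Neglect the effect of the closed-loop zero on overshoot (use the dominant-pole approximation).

Forward path: (17 + 3s)·5.2/(s(s+0.91)). The closed-loop characteristic equation is s² + (0.91 + 5.2·3)s + 5.2·17 = 0.
That is s² + 16.51s + 88.4 = 0, so ω_n = 9.402 rad/s and ζ = 16.51/(2·9.402) = 0.878.
%OS = 100·exp(−πζ/√(1−ζ²)) = 0.314%.

0.314%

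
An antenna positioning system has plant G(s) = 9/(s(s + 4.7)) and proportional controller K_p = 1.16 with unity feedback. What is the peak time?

Closed-loop characteristic equation: s² + 4.7s + 10.44 = 0, so ω_n = 3.231 rad/s and ζ = 4.7/(2·3.231) = 0.7273.
Damped frequency ω_d = ω_n√(1−ζ²) = 2.218 rad/s, so peak time T_p = π/ω_d = 1.42 s.

T_p = 1.42 s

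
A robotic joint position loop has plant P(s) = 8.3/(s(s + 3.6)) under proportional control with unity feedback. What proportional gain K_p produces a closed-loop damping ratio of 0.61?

Closed-loop characteristic equation: s² + 3.6s + K_p·8.3 = 0.
So ω_n = √(8.3K_p) and 2ζω_n = 3.6, giving ζ = 3.6/(2√(8.3K_p)).
Setting ζ = 0.61: √(8.3K_p) = 3.6/(2·0.61) = 2.951, so K_p = 8.707/8.3 = 1.05.

K_p = 1.05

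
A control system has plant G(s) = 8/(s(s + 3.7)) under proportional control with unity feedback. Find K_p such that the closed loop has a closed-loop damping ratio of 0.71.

K_p = 0.849

Closed-loop characteristic equation: s² + 3.7s + K_p·8 = 0.
So ω_n = √(8K_p) and 2ζω_n = 3.7, giving ζ = 3.7/(2√(8K_p)).
Setting ζ = 0.71: √(8K_p) = 3.7/(2·0.71) = 2.606, so K_p = 6.789/8 = 0.849.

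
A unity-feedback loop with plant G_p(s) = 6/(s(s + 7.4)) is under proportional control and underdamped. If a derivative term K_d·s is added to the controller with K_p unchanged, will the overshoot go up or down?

decrease

With PD the characteristic equation becomes s² + (a + K·K_d)s + K·K_p = 0; the damping term grows, ζ rises, overshoot falls.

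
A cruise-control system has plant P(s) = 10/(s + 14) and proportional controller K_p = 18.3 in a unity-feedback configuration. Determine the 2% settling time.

T_s ≈ 0.0203 s

Closed-loop transfer function: T(s) = K_p·P(s)/(1 + K_p·P(s)) = 183/(s + 14 + 183) = 183/(s + 197).
Time constant τ = 1/197 = 0.005076 s, so the 2% settling time is about 4τ = 0.0203 s.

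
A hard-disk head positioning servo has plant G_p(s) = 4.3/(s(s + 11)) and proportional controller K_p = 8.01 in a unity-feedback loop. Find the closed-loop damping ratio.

The closed-loop denominator is s(s+11) + 8.01·4.3 = s² + 11s + 34.44.
Matching s² + 2ζω_n s + ω_n²: ω_n = √34.44 = 5.869 rad/s and 2ζω_n = 11, so ζ = 11/(2·5.869) = 0.937.

ζ = 0.937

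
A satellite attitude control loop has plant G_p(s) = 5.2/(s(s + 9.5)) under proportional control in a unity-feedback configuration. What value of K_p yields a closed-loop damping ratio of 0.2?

Closed-loop characteristic equation: s² + 9.5s + K_p·5.2 = 0.
So ω_n = √(5.2K_p) and 2ζω_n = 9.5, giving ζ = 9.5/(2√(5.2K_p)).
Setting ζ = 0.2: √(5.2K_p) = 9.5/(2·0.2) = 23.75, so K_p = 564.1/5.2 = 108.

K_p = 108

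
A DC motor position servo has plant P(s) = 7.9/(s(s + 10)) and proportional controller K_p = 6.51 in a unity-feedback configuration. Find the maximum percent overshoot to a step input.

4.71%

From 1 + K_pP(s) = 0: s² + 10s + 51.43 = 0 ⇒ ω_n = 7.171, ζ = 0.6972.
%OS = 100·exp(−πζ/√(1−ζ²)) = 100·exp(−π·0.6972/√0.5139) = 4.71%.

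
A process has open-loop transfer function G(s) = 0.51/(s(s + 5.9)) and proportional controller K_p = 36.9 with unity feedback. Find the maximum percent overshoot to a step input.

5.43%

Closed-loop characteristic equation: s² + 5.9s + 18.82 = 0, so ω_n = 4.338 rad/s and ζ = 5.9/(2·4.338) = 0.68.
%OS = 100·exp(−πζ/√(1−ζ²)) = 100·exp(−π·0.68/√0.5376) = 5.43%.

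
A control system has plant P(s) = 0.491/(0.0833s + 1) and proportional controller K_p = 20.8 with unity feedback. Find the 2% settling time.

T_s ≈ 0.0297 s

Closed loop: T(s) = K_p·P/(1+K_p·P) = 10.21/(0.0833s + 1 + 10.21), with pole at s = −(1 + 10.21)/0.0833 = −134.6.
τ = 1/134.6 = 0.007429 s, so 2% settling time ≈ 4τ = 0.0297 s.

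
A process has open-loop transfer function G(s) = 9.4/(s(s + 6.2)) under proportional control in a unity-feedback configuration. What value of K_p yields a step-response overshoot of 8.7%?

K_p = 2.71

From %OS = 100·exp(−πζ/√(1−ζ²)) = 8.7%, ζ = −ln(0.087)/√(π²+ln²(0.087)) = 0.6137.
Characteristic equation s² + 6.2s + 9.4K_p = 0 gives ζ = 6.2/(2√(9.4K_p)).
Setting ζ = 0.6137: √(9.4K_p) = 6.2/(2·0.6137) = 5.051, so K_p = 25.52/9.4 = 2.71.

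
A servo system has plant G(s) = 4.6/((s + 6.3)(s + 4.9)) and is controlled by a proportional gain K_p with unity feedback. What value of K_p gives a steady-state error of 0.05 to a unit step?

Steady-state error for a unit step on this type-0 loop is 1/(1 + K_p·G(0)).
G(0) = 0.149. Require 1/(1 + K_p·0.149) = 0.05, so 1 + 0.149·K_p = 20.
K_p = (20 − 1)/0.149 = 128.

K_p = 128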